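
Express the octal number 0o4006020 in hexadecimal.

Each octal digit is 3 bits: 4=100 0=000 0=000 6=110 0=000 2=010 0=000.
Group the bits into nibbles: 0001 0000 0000 1100 0001 0000 → 100C10.

0x100C10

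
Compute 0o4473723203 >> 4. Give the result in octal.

4 bits is not a whole number of base-8 digits; in binary: 100100111011111010011010000011 >> 4 = 10010011101111101001101000.

0o223575150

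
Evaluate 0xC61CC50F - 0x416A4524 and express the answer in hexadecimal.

Subtract column by column in base 16:
  F-4 → B
  0-2 → E (borrow)
  5-5-1 → F (borrow)
  C-4-1 → 7
  C-A → 2
  1-6 → B (borrow)
  6-1-1 → 4
  C-4 → 8

0x84B27FEB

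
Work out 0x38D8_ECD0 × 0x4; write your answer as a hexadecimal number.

Multiply each base-16 digit by 4, carrying:
  0×4 = 0 → write 0
  D×4 = 52 → write 4 carry 3
  C×4+3 = 51 → write 3 carry 3
  E×4+3 = 59 → write B carry 3
  8×4+3 = 35 → write 3 carry 2
  D×4+2 = 54 → write 6 carry 3
  8×4+3 = 35 → write 3 carry 2
  3×4+2 = 14 → write E

0xE363B340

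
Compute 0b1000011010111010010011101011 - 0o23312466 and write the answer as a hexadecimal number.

0b1000011010111010010011101011 = 0x86BA4EB in hexadecimal.
0o23312466 = 0x4D9536 in hexadecimal.
Subtract column by column in base 16:
  B-6 → 5
  E-3 → B
  4-5 → F (borrow)
  A-9-1 → 0
  B-D → E (borrow)
  6-4-1 → 1
  8-0 → 8

0x81E0FB5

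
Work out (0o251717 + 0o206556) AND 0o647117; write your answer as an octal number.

Add column by column in base 8, right to left:
  7+6 = 5 carry 1
  1+5+1 = 7
  7+5 = 4 carry 1
  1+6+1 = 0 carry 1
  5+0+1 = 6
  2+2 = 4
Sum = 0o460475; now AND with 0o647117:
  4&6=4, 6&4=4, 0&7=0, 4&1=0, 7&1=1, 5&7=5

0o440015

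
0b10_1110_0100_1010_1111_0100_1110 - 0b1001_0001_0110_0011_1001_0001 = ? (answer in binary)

Subtract column by column in base 2:
  0-1 → 1 (borrow)
  1-0-1 → 0
  1-0 → 1
  1-0 → 1
  0-1 → 1 (borrow)
  0-0-1 → 1 (borrow)
  1-0-1 → 0
  0-1 → 1 (borrow)
  1-1-1 → 1 (borrow)
  1-1-1 → 1 (borrow)
  1-0-1 → 0
  1-0 → 1
  0-0 → 0
  1-1 → 0
  0-1 → 1 (borrow)
  1-0-1 → 0
  0-1 → 1 (borrow)
  0-0-1 → 1 (borrow)
  1-0-1 → 0
  0-0 → 0
  0-1 → 1 (borrow)
  1-0-1 → 0
  1-0 → 1
  1-1 → 0
  0-0 → 0
  1-0 → 1

0b10010100110100101110111101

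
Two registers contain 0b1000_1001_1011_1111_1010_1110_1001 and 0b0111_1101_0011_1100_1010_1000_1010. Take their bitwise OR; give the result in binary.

OR bit by bit (1 where either bit is 1):
  1000100110111111101011101001
| 0111110100111100101010001010
= 1111110110111111101011101011

0b1111110110111111101011101011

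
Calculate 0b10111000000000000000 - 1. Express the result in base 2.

0b10110111111111111111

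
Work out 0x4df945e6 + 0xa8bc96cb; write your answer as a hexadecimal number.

Add column by column in base 16, right to left:
  6+b = 1 carry 1
  e+c+1 = b carry 1
  5+6+1 = c
  4+9 = d
  9+c = 5 carry 1
  f+b+1 = b carry 1
  d+8+1 = 6 carry 1
  4+a+1 = f

0xf6b5dcb1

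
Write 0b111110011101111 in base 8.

Group the bits in threes: 111 110 011 101 111 → 76357.

0o76357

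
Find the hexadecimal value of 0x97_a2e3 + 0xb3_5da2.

0x14b0085

Add column by column in base 16, right to left:
  3+2 = 5
  e+a = 8 carry 1
  2+d+1 = 0 carry 1
  a+5+1 = 0 carry 1
  7+3+1 = b
  9+b = 4 carry 1
  final carry 1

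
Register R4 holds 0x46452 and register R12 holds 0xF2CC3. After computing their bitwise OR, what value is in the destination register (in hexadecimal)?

OR each hex digit independently (no carries):
  4|F=F, 6|2=6, 4|C=C, 5|C=D, 2|3=3

0xF6CD3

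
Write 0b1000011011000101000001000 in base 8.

Group the bits in threes: 001 000 011 011 000 101 000 001 000 → 103305010.

0o103305010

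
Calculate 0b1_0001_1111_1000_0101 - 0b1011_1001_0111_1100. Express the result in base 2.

0b110011000001001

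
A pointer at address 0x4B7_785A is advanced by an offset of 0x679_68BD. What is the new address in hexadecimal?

0xB30E117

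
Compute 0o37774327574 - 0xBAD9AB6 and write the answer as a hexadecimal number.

0xF44414C6

0o37774327574 = 0xFFF1AF7C in hexadecimal.
Subtract column by column in base 16:
  C-6 → 6
  7-B → C (borrow)
  F-A-1 → 4
  A-9 → 1
  1-D → 4 (borrow)
  F-A-1 → 4
  F-B → 4
  F-0 → F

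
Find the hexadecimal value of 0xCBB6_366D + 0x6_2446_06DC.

0x6EFFC3D49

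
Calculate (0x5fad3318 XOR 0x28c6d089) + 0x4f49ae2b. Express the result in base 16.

0xc6b591bc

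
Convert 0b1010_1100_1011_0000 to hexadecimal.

Group the bits into nibbles: 1010 1100 1011 0000 → ACB0.

0xACB0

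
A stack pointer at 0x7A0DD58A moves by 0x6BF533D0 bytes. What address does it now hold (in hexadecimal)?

0xE603095A

Add column by column in base 16, right to left:
  A+0 = A
  8+D = 5 carry 1
  5+3+1 = 9
  D+3 = 0 carry 1
  D+5+1 = 3 carry 1
  0+F+1 = 0 carry 1
  A+B+1 = 6 carry 1
  7+6+1 = E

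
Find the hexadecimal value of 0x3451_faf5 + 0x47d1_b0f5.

Add column by column in base 16, right to left:
  5+5 = a
  f+f = e carry 1
  a+0+1 = b
  f+b = a carry 1
  1+1+1 = 3
  5+d = 2 carry 1
  4+7+1 = c
  3+4 = 7

0x7c23abea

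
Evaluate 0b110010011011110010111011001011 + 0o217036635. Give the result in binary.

0o217036635 = 0b10001111000011110110011101 in binary.
Add column by column in base 2, right to left:
  1+1 = 0 carry 1
  1+0+1 = 0 carry 1
  0+1+1 = 0 carry 1
  1+1+1 = 1 carry 1
  0+1+1 = 0 carry 1
  0+0+1 = 1
  1+0 = 1
  1+1 = 0 carry 1
  0+1+1 = 0 carry 1
  1+0+1 = 0 carry 1
  1+1+1 = 1 carry 1
  1+1+1 = 1 carry 1
  0+1+1 = 0 carry 1
  1+1+1 = 1 carry 1
  0+0+1 = 1
  0+0 = 0
  1+0 = 1
  1+0 = 1
  1+1 = 0 carry 1
  1+1+1 = 1 carry 1
  0+1+1 = 0 carry 1
  1+1+1 = 1 carry 1
  1+0+1 = 0 carry 1
  0+0+1 = 1
  0+0 = 0
  1+1 = 0 carry 1
  0+0+1 = 1
  0+0 = 0
  1+0 = 1
  1+0 = 1

0b110100101010110110110001101000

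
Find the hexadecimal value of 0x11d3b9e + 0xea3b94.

Add column by column in base 16, right to left:
  e+4 = 2 carry 1
  9+9+1 = 3 carry 1
  b+b+1 = 7 carry 1
  3+3+1 = 7
  d+a = 7 carry 1
  1+e+1 = 0 carry 1
  1+0+1 = 2

0x2077732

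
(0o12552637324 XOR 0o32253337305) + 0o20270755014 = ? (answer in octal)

0o41172455035

First 0o12552637324 XOR 0o32253337305 = 0o20701500021.
Add column by column in base 8, right to left:
  1+4 = 5
  2+1 = 3
  0+0 = 0
  0+5 = 5
  0+5 = 5
  5+7 = 4 carry 1
  1+0+1 = 2
  0+7 = 7
  7+2 = 1 carry 1
  0+0+1 = 1
  2+2 = 4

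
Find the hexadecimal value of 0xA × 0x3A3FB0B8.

0x2467CE730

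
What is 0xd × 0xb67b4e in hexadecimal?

Multiply each base-16 digit by 13, carrying:
  e×13 = 182 → write 6 carry 11
  4×13+11 = 63 → write f carry 3
  b×13+3 = 146 → write 2 carry 9
  7×13+9 = 100 → write 4 carry 6
  6×13+6 = 84 → write 4 carry 5
  b×13+5 = 148 → write 4 carry 9
  remaining carry: 9

0x94442f6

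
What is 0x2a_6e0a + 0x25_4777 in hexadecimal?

Add column by column in base 16, right to left:
  a+7 = 1 carry 1
  0+7+1 = 8
  e+7 = 5 carry 1
  6+4+1 = b
  a+5 = f
  2+2 = 4

0x4fb581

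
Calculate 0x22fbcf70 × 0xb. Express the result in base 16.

0x180d1e9d0

Multiply each base-16 digit by 11, carrying:
  0×11 = 0 → write 0
  7×11 = 77 → write d carry 4
  f×11+4 = 169 → write 9 carry 10
  c×11+10 = 142 → write e carry 8
  b×11+8 = 129 → write 1 carry 8
  f×11+8 = 173 → write d carry 10
  2×11+10 = 32 → write 0 carry 2
  2×11+2 = 24 → write 8 carry 1
  remaining carry: 1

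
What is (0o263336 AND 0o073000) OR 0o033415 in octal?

0o73415

0o263336 AND 0o073000 = 0o063000.
Then OR with 0o033415.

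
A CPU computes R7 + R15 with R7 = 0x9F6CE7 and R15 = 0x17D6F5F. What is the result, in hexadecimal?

0x21CDC46

Add column by column in base 16, right to left:
  7+F = 6 carry 1
  E+5+1 = 4 carry 1
  C+F+1 = C carry 1
  6+6+1 = D
  F+D = C carry 1
  9+7+1 = 1 carry 1
  0+1+1 = 2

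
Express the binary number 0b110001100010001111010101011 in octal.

0o614217253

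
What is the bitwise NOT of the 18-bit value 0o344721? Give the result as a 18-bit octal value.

0o433056

Each oct digit d becomes 7−d:
  3→4, 4→3, 4→3, 7→0, 2→5, 1→6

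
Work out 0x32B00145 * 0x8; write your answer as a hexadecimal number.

0x195800A28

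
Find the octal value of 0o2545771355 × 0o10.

Multiply each base-8 digit by 8, carrying:
  5×8 = 40 → write 0 carry 5
  5×8+5 = 45 → write 5 carry 5
  3×8+5 = 29 → write 5 carry 3
  1×8+3 = 11 → write 3 carry 1
  7×8+1 = 57 → write 1 carry 7
  7×8+7 = 63 → write 7 carry 7
  5×8+7 = 47 → write 7 carry 5
  4×8+5 = 37 → write 5 carry 4
  5×8+4 = 44 → write 4 carry 5
  2×8+5 = 21 → write 5 carry 2
  remaining carry: 2

0o25457713550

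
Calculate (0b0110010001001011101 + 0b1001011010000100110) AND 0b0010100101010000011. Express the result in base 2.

0b10100001010000011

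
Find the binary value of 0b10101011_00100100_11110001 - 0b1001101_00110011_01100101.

0b10111011111000110001100

Subtract column by column in base 2:
  1-1 → 0
  0-0 → 0
  0-1 → 1 (borrow)
  0-0-1 → 1 (borrow)
  1-0-1 → 0
  1-1 → 0
  1-1 → 0
  1-0 → 1
  0-1 → 1 (borrow)
  0-1-1 → 0 (borrow)
  1-0-1 → 0
  0-0 → 0
  0-1 → 1 (borrow)
  1-1-1 → 1 (borrow)
  0-0-1 → 1 (borrow)
  0-0-1 → 1 (borrow)
  1-1-1 → 1 (borrow)
  1-0-1 → 0
  0-1 → 1 (borrow)
  1-1-1 → 1 (borrow)
  0-0-1 → 1 (borrow)
  1-0-1 → 0
  0-1 → 1 (borrow)
  1-0-1 → 0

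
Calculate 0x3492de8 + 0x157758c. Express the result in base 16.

Add column by column in base 16, right to left:
  8+c = 4 carry 1
  e+8+1 = 7 carry 1
  d+5+1 = 3 carry 1
  2+7+1 = a
  9+7 = 0 carry 1
  4+5+1 = a
  3+1 = 4

0x4a0a374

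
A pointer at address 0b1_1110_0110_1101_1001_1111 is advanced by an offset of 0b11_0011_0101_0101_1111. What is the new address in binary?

0b1000011010001011111110

Add column by column in base 2, right to left:
  1+1 = 0 carry 1
  1+1+1 = 1 carry 1
  1+1+1 = 1 carry 1
  1+1+1 = 1 carry 1
  1+1+1 = 1 carry 1
  0+0+1 = 1
  0+1 = 1
  1+0 = 1
  1+1 = 0 carry 1
  0+0+1 = 1
  1+1 = 0 carry 1
  1+0+1 = 0 carry 1
  0+1+1 = 0 carry 1
  1+1+1 = 1 carry 1
  1+0+1 = 0 carry 1
  0+0+1 = 1
  0+1 = 1
  1+1 = 0 carry 1
  1+0+1 = 0 carry 1
  1+0+1 = 0 carry 1
  1+0+1 = 0 carry 1
  final carry 1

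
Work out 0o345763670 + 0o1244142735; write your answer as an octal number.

0o1612126625

Add column by column in base 8, right to left:
  0+5 = 5
  7+3 = 2 carry 1
  6+7+1 = 6 carry 1
  3+2+1 = 6
  6+4 = 2 carry 1
  7+1+1 = 1 carry 1
  5+4+1 = 2 carry 1
  4+4+1 = 1 carry 1
  3+2+1 = 6
  0+1 = 1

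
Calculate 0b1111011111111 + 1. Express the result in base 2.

0b1111100000000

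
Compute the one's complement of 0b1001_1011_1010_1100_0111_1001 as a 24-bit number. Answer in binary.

0b011001000101001110000110

Invert each bit: 100110111010110001111001 → 011001000101001110000110.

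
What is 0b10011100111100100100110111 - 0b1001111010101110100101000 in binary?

Subtract column by column in base 2:
  1-0 → 1
  1-0 → 1
  1-0 → 1
  0-1 → 1 (borrow)
  1-0-1 → 0
  1-1 → 0
  0-0 → 0
  0-0 → 0
  1-1 → 0
  0-0 → 0
  0-1 → 1 (borrow)
  1-1-1 → 1 (borrow)
  0-1-1 → 0 (borrow)
  0-0-1 → 1 (borrow)
  1-1-1 → 1 (borrow)
  1-0-1 → 0
  1-1 → 0
  1-0 → 1
  0-1 → 1 (borrow)
  0-1-1 → 0 (borrow)
  1-1-1 → 1 (borrow)
  1-1-1 → 1 (borrow)
  1-0-1 → 0
  0-0 → 0
  0-1 → 1 (borrow)
  1-0-1 → 0

0b1001101100110110000001111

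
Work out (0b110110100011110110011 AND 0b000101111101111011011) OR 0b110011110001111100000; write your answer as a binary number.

0b110110100011110110011 AND 0b000101111101111011011 = 0b000100100001110010011.
Then OR with 0b110011110001111100000.

0b110111110001111110011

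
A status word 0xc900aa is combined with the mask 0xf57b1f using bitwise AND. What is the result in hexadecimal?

0xc1000a

AND each hex digit independently (no carries):
  c&f=c, 9&5=1, 0&7=0, 0&b=0, a&1=0, a&f=a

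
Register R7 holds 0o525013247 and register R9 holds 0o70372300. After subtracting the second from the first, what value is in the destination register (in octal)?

0o434420747

Subtract column by column in base 8:
  7-0 → 7
  4-0 → 4
  2-3 → 7 (borrow)
  3-2-1 → 0
  1-7 → 2 (borrow)
  0-3-1 → 4 (borrow)
  5-0-1 → 4
  2-7 → 3 (borrow)
  5-0-1 → 4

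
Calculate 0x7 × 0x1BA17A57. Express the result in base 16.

0xC16A5861

Multiply each base-16 digit by 7, carrying:
  7×7 = 49 → write 1 carry 3
  5×7+3 = 38 → write 6 carry 2
  A×7+2 = 72 → write 8 carry 4
  7×7+4 = 53 → write 5 carry 3
  1×7+3 = 10 → write A
  A×7 = 70 → write 6 carry 4
  B×7+4 = 81 → write 1 carry 5
  1×7+5 = 12 → write C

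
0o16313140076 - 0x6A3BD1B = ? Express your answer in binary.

0b1101100100010010000001100100011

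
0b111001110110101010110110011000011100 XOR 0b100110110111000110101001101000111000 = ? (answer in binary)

0b011111000001101100011111110000100100

XOR bit by bit (1 where the bits differ):
  111001110110101010110110011000011100
^ 100110110111000110101001101000111000
= 011111000001101100011111110000100100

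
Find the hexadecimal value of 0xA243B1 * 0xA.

0x656A4EA

Multiply each base-16 digit by 10, carrying:
  1×10 = 10 → write A
  B×10 = 110 → write E carry 6
  3×10+6 = 36 → write 4 carry 2
  4×10+2 = 42 → write A carry 2
  2×10+2 = 22 → write 6 carry 1
  A×10+1 = 101 → write 5 carry 6
  remaining carry: 6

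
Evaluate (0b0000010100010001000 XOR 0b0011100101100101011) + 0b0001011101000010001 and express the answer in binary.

0b101001110110110100

First 0b0000010100010001000 XOR 0b0011100101100101011 = 0b0011110001110100011.
Add column by column in base 2, right to left:
  1+1 = 0 carry 1
  1+0+1 = 0 carry 1
  0+0+1 = 1
  0+0 = 0
  0+1 = 1
  1+0 = 1
  0+0 = 0
  1+0 = 1
  1+0 = 1
  1+1 = 0 carry 1
  0+0+1 = 1
  0+1 = 1
  0+1 = 1
  1+1 = 0 carry 1
  1+0+1 = 0 carry 1
  1+1+1 = 1 carry 1
  1+0+1 = 0 carry 1
  final carry 1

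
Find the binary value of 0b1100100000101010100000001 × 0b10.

Multiply each base-2 digit by 2, carrying:
  1×2 = 2 → write 0 carry 1
  0×2+1 = 1 → write 1
  0×2 = 0 → write 0
  0×2 = 0 → write 0
  0×2 = 0 → write 0
  0×2 = 0 → write 0
  0×2 = 0 → write 0
  0×2 = 0 → write 0
  1×2 = 2 → write 0 carry 1
  0×2+1 = 1 → write 1
  1×2 = 2 → write 0 carry 1
  0×2+1 = 1 → write 1
  1×2 = 2 → write 0 carry 1
  0×2+1 = 1 → write 1
  1×2 = 2 → write 0 carry 1
  0×2+1 = 1 → write 1
  0×2 = 0 → write 0
  0×2 = 0 → write 0
  0×2 = 0 → write 0
  0×2 = 0 → write 0
  1×2 = 2 → write 0 carry 1
  0×2+1 = 1 → write 1
  0×2 = 0 → write 0
  1×2 = 2 → write 0 carry 1
  1×2+1 = 3 → write 1 carry 1
  remaining carry: 1

0b11001000001010101000000010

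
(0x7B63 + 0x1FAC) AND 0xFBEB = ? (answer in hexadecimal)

0x9B0B

Add column by column in base 16, right to left:
  3+C = F
  6+A = 0 carry 1
  B+F+1 = B carry 1
  7+1+1 = 9
Sum = 0x9B0F; now AND with 0xFBEB:
  9&F=9, B&B=B, 0&E=0, F&B=B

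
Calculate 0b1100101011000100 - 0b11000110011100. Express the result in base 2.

0b1001100100101000

Subtract column by column in base 2:
  0-0 → 0
  0-0 → 0
  1-1 → 0
  0-1 → 1 (borrow)
  0-1-1 → 0 (borrow)
  0-0-1 → 1 (borrow)
  1-0-1 → 0
  1-1 → 0
  0-1 → 1 (borrow)
  1-0-1 → 0
  0-0 → 0
  1-0 → 1
  0-1 → 1 (borrow)
  0-1-1 → 0 (borrow)
  1-0-1 → 0
  1-0 → 1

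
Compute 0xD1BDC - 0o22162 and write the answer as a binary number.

0xD1BDC = 0b11010001101111011100 in binary.
0o22162 = 0b10010001110010 in binary.
Subtract column by column in base 2:
  0-0 → 0
  0-1 → 1 (borrow)
  1-0-1 → 0
  1-0 → 1
  1-1 → 0
  0-1 → 1 (borrow)
  1-1-1 → 1 (borrow)
  1-0-1 → 0
  1-0 → 1
  1-0 → 1
  0-1 → 1 (borrow)
  1-0-1 → 0
  1-0 → 1
  0-1 → 1 (borrow)
  0-0-1 → 1 (borrow)
  0-0-1 → 1 (borrow)
  1-0-1 → 0
  0-0 → 0
  1-0 → 1
  1-0 → 1

0b11001111011101101010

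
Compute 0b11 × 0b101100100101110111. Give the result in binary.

Multiply each base-2 digit by 3, carrying:
  1×3 = 3 → write 1 carry 1
  1×3+1 = 4 → write 0 carry 2
  1×3+2 = 5 → write 1 carry 2
  0×3+2 = 2 → write 0 carry 1
  1×3+1 = 4 → write 0 carry 2
  1×3+2 = 5 → write 1 carry 2
  1×3+2 = 5 → write 1 carry 2
  0×3+2 = 2 → write 0 carry 1
  1×3+1 = 4 → write 0 carry 2
  0×3+2 = 2 → write 0 carry 1
  0×3+1 = 1 → write 1
  1×3 = 3 → write 1 carry 1
  0×3+1 = 1 → write 1
  0×3 = 0 → write 0
  1×3 = 3 → write 1 carry 1
  1×3+1 = 4 → write 0 carry 2
  0×3+2 = 2 → write 0 carry 1
  1×3+1 = 4 → write 0 carry 2
  remaining carry: 10

0b10000101110001100101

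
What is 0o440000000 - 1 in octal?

0o437777777

The trailing 7 digits are 0, so subtracting 1 borrows through: they become 7 and the next digit up decrements.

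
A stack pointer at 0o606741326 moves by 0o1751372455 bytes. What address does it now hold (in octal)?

0o2560334003

Add column by column in base 8, right to left:
  6+5 = 3 carry 1
  2+5+1 = 0 carry 1
  3+4+1 = 0 carry 1
  1+2+1 = 4
  4+7 = 3 carry 1
  7+3+1 = 3 carry 1
  6+1+1 = 0 carry 1
  0+5+1 = 6
  6+7 = 5 carry 1
  0+1+1 = 2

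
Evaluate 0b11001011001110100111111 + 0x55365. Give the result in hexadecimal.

0x6af0a4

0b11001011001110100111111 = 0x659d3f in hexadecimal.
Add column by column in base 16, right to left:
  f+5 = 4 carry 1
  3+6+1 = a
  d+3 = 0 carry 1
  9+5+1 = f
  5+5 = a
  6+0 = 6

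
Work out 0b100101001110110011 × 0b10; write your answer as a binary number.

0b1001010011101100110

Multiply each base-2 digit by 2, carrying:
  1×2 = 2 → write 0 carry 1
  1×2+1 = 3 → write 1 carry 1
  0×2+1 = 1 → write 1
  0×2 = 0 → write 0
  1×2 = 2 → write 0 carry 1
  1×2+1 = 3 → write 1 carry 1
  0×2+1 = 1 → write 1
  1×2 = 2 → write 0 carry 1
  1×2+1 = 3 → write 1 carry 1
  1×2+1 = 3 → write 1 carry 1
  0×2+1 = 1 → write 1
  0×2 = 0 → write 0
  1×2 = 2 → write 0 carry 1
  0×2+1 = 1 → write 1
  1×2 = 2 → write 0 carry 1
  0×2+1 = 1 → write 1
  0×2 = 0 → write 0
  1×2 = 2 → write 0 carry 1
  remaining carry: 1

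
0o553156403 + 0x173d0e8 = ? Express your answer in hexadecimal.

0o553156403 = 0x5acdd03 in hexadecimal.
Add column by column in base 16, right to left:
  3+8 = b
  0+e = e
  d+0 = d
  d+d = a carry 1
  c+3+1 = 0 carry 1
  a+7+1 = 2 carry 1
  5+1+1 = 7

0x720adeb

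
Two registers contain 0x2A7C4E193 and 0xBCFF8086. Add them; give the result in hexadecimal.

0x364C46219

Add column by column in base 16, right to left:
  3+6 = 9
  9+8 = 1 carry 1
  1+0+1 = 2
  E+8 = 6 carry 1
  4+F+1 = 4 carry 1
  C+F+1 = C carry 1
  7+C+1 = 4 carry 1
  A+B+1 = 6 carry 1
  2+0+1 = 3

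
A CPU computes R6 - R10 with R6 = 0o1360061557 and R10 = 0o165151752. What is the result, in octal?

0o1172707605

Subtract column by column in base 8:
  7-2 → 5
  5-5 → 0
  5-7 → 6 (borrow)
  1-1-1 → 7 (borrow)
  6-5-1 → 0
  0-1 → 7 (borrow)
  0-5-1 → 2 (borrow)
  6-6-1 → 7 (borrow)
  3-1-1 → 1
  1-0 → 1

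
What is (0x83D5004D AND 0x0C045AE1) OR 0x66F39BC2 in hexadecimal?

0x66F79BC3

0x83D5004D AND 0x0C045AE1 = 0x00040041.
Then OR with 0x66F39BC2.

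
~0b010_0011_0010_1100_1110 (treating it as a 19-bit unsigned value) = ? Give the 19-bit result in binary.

0b1011100110100110001

Invert each bit: 0100011001011001110 → 1011100110100110001.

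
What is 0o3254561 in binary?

0b11010101100101110001

Each octal digit is 3 bits: 3=011 2=010 5=101 4=100 5=101 6=110 1=001.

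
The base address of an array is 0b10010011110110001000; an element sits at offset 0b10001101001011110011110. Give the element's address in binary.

Add column by column in base 2, right to left:
  0+0 = 0
  0+1 = 1
  0+1 = 1
  1+1 = 0 carry 1
  0+1+1 = 0 carry 1
  0+0+1 = 1
  0+0 = 0
  1+1 = 0 carry 1
  1+1+1 = 1 carry 1
  0+1+1 = 0 carry 1
  1+1+1 = 1 carry 1
  1+0+1 = 0 carry 1
  1+1+1 = 1 carry 1
  1+0+1 = 0 carry 1
  0+0+1 = 1
  0+1 = 1
  1+0 = 1
  0+1 = 1
  0+1 = 1
  1+0 = 1
  0+0 = 0
  0+0 = 0
  0+1 = 1

0b10011111101010100100110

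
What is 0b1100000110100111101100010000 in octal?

0o1406475420

Group the bits in threes: 001 100 000 110 100 111 101 100 010 000 → 1406475420.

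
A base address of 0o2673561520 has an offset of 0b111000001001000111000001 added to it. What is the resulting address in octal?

0o2763672421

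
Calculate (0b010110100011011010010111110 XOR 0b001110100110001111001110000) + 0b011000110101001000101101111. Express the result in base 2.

0b110000111010011110000111101

First 0b010110100011011010010111110 XOR 0b001110100110001111001110000 = 0b011000000101010101011001110.
Add column by column in base 2, right to left:
  0+1 = 1
  1+1 = 0 carry 1
  1+1+1 = 1 carry 1
  1+1+1 = 1 carry 1
  0+0+1 = 1
  0+1 = 1
  1+1 = 0 carry 1
  1+0+1 = 0 carry 1
  0+1+1 = 0 carry 1
  1+0+1 = 0 carry 1
  0+0+1 = 1
  1+0 = 1
  0+1 = 1
  1+0 = 1
  0+0 = 0
  1+1 = 0 carry 1
  0+0+1 = 1
  1+1 = 0 carry 1
  0+0+1 = 1
  0+1 = 1
  0+1 = 1
  0+0 = 0
  0+0 = 0
  0+0 = 0
  1+1 = 0 carry 1
  1+1+1 = 1 carry 1
  final carry 1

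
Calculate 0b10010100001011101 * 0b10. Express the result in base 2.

0b100101000010111010

Multiply each base-2 digit by 2, carrying:
  1×2 = 2 → write 0 carry 1
  0×2+1 = 1 → write 1
  1×2 = 2 → write 0 carry 1
  1×2+1 = 3 → write 1 carry 1
  1×2+1 = 3 → write 1 carry 1
  0×2+1 = 1 → write 1
  1×2 = 2 → write 0 carry 1
  0×2+1 = 1 → write 1
  0×2 = 0 → write 0
  0×2 = 0 → write 0
  0×2 = 0 → write 0
  1×2 = 2 → write 0 carry 1
  0×2+1 = 1 → write 1
  1×2 = 2 → write 0 carry 1
  0×2+1 = 1 → write 1
  0×2 = 0 → write 0
  1×2 = 2 → write 0 carry 1
  remaining carry: 1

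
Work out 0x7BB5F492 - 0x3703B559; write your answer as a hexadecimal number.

0x44B23F39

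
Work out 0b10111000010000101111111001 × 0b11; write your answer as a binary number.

0b1000101000110010001111101011

Multiply each base-2 digit by 3, carrying:
  1×3 = 3 → write 1 carry 1
  0×3+1 = 1 → write 1
  0×3 = 0 → write 0
  1×3 = 3 → write 1 carry 1
  1×3+1 = 4 → write 0 carry 2
  1×3+2 = 5 → write 1 carry 2
  1×3+2 = 5 → write 1 carry 2
  1×3+2 = 5 → write 1 carry 2
  1×3+2 = 5 → write 1 carry 2
  1×3+2 = 5 → write 1 carry 2
  0×3+2 = 2 → write 0 carry 1
  1×3+1 = 4 → write 0 carry 2
  0×3+2 = 2 → write 0 carry 1
  0×3+1 = 1 → write 1
  0×3 = 0 → write 0
  0×3 = 0 → write 0
  1×3 = 3 → write 1 carry 1
  0×3+1 = 1 → write 1
  0×3 = 0 → write 0
  0×3 = 0 → write 0
  0×3 = 0 → write 0
  1×3 = 3 → write 1 carry 1
  1×3+1 = 4 → write 0 carry 2
  1×3+2 = 5 → write 1 carry 2
  0×3+2 = 2 → write 0 carry 1
  1×3+1 = 4 → write 0 carry 2
  remaining carry: 10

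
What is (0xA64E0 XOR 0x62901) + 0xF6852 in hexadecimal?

0x1BB633

First 0xA64E0 XOR 0x62901 = 0xC4DE1.
Add column by column in base 16, right to left:
  1+2 = 3
  E+5 = 3 carry 1
  D+8+1 = 6 carry 1
  4+6+1 = B
  C+F = B carry 1
  final carry 1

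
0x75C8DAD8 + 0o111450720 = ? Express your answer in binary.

0b1110110111011110010110010101000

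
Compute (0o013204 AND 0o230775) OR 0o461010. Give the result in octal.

0o013204 AND 0o230775 = 0o010204.
Then OR with 0o461010.

0o471214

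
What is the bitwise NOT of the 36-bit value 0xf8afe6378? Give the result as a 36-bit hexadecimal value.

Each hex digit d becomes f−d:
  f→0, 8→7, a→5, f→0, e→1, 6→9, 3→c, 7→8, 8→7

0x075019c87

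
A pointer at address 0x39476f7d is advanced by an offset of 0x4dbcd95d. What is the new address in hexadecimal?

0x870448da

Add column by column in base 16, right to left:
  d+d = a carry 1
  7+5+1 = d
  f+9 = 8 carry 1
  6+d+1 = 4 carry 1
  7+c+1 = 4 carry 1
  4+b+1 = 0 carry 1
  9+d+1 = 7 carry 1
  3+4+1 = 8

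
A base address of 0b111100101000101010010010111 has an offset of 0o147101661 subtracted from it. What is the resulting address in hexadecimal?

0x5F7D0E6

0b111100101000101010010010111 = 0x7945497 in hexadecimal.
0o147101661 = 0x19C83B1 in hexadecimal.
Subtract column by column in base 16:
  7-1 → 6
  9-B → E (borrow)
  4-3-1 → 0
  5-8 → D (borrow)
  4-C-1 → 7 (borrow)
  9-9-1 → F (borrow)
  7-1-1 → 5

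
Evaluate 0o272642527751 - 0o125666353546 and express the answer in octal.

0o144754154203

Subtract column by column in base 8:
  1-6 → 3 (borrow)
  5-4-1 → 0
  7-5 → 2
  7-3 → 4
  2-5 → 5 (borrow)
  5-3-1 → 1
  2-6 → 4 (borrow)
  4-6-1 → 5 (borrow)
  6-6-1 → 7 (borrow)
  2-5-1 → 4 (borrow)
  7-2-1 → 4
  2-1 → 1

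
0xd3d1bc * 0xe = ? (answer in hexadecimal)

Multiply each base-16 digit by 14, carrying:
  c×14 = 168 → write 8 carry 10
  b×14+10 = 164 → write 4 carry 10
  1×14+10 = 24 → write 8 carry 1
  d×14+1 = 183 → write 7 carry 11
  3×14+11 = 53 → write 5 carry 3
  d×14+3 = 185 → write 9 carry 11
  remaining carry: b

0xb957848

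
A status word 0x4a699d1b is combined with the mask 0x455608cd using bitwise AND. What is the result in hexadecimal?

0x40400809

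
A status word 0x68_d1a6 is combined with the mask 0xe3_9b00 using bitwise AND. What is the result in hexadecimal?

0x609100

AND each hex digit independently (no carries):
  6&e=6, 8&3=0, d&9=9, 1&b=1, a&0=0, 6&0=0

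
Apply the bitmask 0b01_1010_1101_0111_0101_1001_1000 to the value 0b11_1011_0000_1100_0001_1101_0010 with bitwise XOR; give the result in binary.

XOR bit by bit (1 where the bits differ):
  11101100001100000111010010
^ 01101011010111010110011000
= 10000111011011010001001010

0b10000111011011010001001010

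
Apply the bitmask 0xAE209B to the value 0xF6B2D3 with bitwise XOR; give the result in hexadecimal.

XOR each hex digit independently (no carries):
  F^A=5, 6^E=8, B^2=9, 2^0=2, D^9=4, 3^B=8

0x589248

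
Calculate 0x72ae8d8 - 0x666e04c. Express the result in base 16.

0xc4088c

Subtract column by column in base 16:
  8-c → c (borrow)
  d-4-1 → 8
  8-0 → 8
  e-e → 0
  a-6 → 4
  2-6 → c (borrow)
  7-6-1 → 0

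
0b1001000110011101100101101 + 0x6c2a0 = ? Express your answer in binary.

0x6c2a0 = 0b1101100001010100000 in binary.
Add column by column in base 2, right to left:
  1+0 = 1
  0+0 = 0
  1+0 = 1
  1+0 = 1
  0+0 = 0
  1+1 = 0 carry 1
  0+0+1 = 1
  0+1 = 1
  1+0 = 1
  1+1 = 0 carry 1
  0+0+1 = 1
  1+0 = 1
  1+0 = 1
  1+0 = 1
  0+1 = 1
  0+1 = 1
  1+0 = 1
  1+1 = 0 carry 1
  0+1+1 = 0 carry 1
  0+0+1 = 1
  0+0 = 0
  1+0 = 1
  0+0 = 0
  0+0 = 0
  1+0 = 1

0b1001010011111110111001101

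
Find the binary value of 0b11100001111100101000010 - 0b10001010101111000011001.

0b1010111001101100101001

Subtract column by column in base 2:
  0-1 → 1 (borrow)
  1-0-1 → 0
  0-0 → 0
  0-1 → 1 (borrow)
  0-1-1 → 0 (borrow)
  0-0-1 → 1 (borrow)
  1-0-1 → 0
  0-0 → 0
  1-0 → 1
  0-1 → 1 (borrow)
  0-1-1 → 0 (borrow)
  1-1-1 → 1 (borrow)
  1-1-1 → 1 (borrow)
  1-0-1 → 0
  1-1 → 0
  1-0 → 1
  0-1 → 1 (borrow)
  0-0-1 → 1 (borrow)
  0-1-1 → 0 (borrow)
  0-0-1 → 1 (borrow)
  1-0-1 → 0
  1-0 → 1
  1-1 → 0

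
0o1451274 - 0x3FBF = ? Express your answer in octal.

0o1411375

0x3FBF = 0o37677 in octal.
Subtract column by column in base 8:
  4-7 → 5 (borrow)
  7-7-1 → 7 (borrow)
  2-6-1 → 3 (borrow)
  1-7-1 → 1 (borrow)
  5-3-1 → 1
  4-0 → 4
  1-0 → 1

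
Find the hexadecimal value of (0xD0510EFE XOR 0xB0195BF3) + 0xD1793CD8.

0x131C191E5

First 0xD0510EFE XOR 0xB0195BF3 = 0x6048550D.
Add column by column in base 16, right to left:
  D+8 = 5 carry 1
  0+D+1 = E
  5+C = 1 carry 1
  5+3+1 = 9
  8+9 = 1 carry 1
  4+7+1 = C
  0+1 = 1
  6+D = 3 carry 1
  final carry 1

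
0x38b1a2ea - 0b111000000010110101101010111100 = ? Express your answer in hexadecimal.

0xa6482e

0b111000000010110101101010111100 = 0x380b5abc in hexadecimal.
Subtract column by column in base 16:
  a-c → e (borrow)
  e-b-1 → 2
  2-a → 8 (borrow)
  a-5-1 → 4
  1-b → 6 (borrow)
  b-0-1 → a
  8-8 → 0
  3-3 → 0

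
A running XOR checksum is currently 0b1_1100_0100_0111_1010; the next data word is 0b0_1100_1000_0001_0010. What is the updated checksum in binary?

0b10000110001101000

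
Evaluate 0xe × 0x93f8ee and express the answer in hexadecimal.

Multiply each base-16 digit by 14, carrying:
  e×14 = 196 → write 4 carry 12
  e×14+12 = 208 → write 0 carry 13
  8×14+13 = 125 → write d carry 7
  f×14+7 = 217 → write 9 carry 13
  3×14+13 = 55 → write 7 carry 3
  9×14+3 = 129 → write 1 carry 8
  remaining carry: 8

0x8179d04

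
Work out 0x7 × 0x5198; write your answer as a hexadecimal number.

Multiply each base-16 digit by 7, carrying:
  8×7 = 56 → write 8 carry 3
  9×7+3 = 66 → write 2 carry 4
  1×7+4 = 11 → write b
  5×7 = 35 → write 3 carry 2
  remaining carry: 2

0x23b28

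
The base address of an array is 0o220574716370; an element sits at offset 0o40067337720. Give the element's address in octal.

0o260664256310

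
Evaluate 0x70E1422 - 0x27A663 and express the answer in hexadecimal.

0x6E66DBF

Subtract column by column in base 16:
  2-3 → F (borrow)
  2-6-1 → B (borrow)
  4-6-1 → D (borrow)
  1-A-1 → 6 (borrow)
  E-7-1 → 6
  0-2 → E (borrow)
  7-0-1 → 6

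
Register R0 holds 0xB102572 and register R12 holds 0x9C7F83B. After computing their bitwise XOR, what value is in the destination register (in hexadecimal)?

XOR each hex digit independently (no carries):
  B^9=2, 1^C=D, 0^7=7, 2^F=D, 5^8=D, 7^3=4, 2^B=9

0x2D7DD49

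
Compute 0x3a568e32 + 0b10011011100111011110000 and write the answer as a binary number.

0b111010101001000101110100100010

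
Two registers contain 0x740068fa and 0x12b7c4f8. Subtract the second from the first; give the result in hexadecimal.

Subtract column by column in base 16:
  a-8 → 2
  f-f → 0
  8-4 → 4
  6-c → a (borrow)
  0-7-1 → 8 (borrow)
  0-b-1 → 4 (borrow)
  4-2-1 → 1
  7-1 → 6

0x6148a402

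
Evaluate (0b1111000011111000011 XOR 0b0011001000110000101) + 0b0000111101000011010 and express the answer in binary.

0b1101001000001100000

First 0b1111000011111000011 XOR 0b0011001000110000101 = 0b1100001011001000110.
Add column by column in base 2, right to left:
  0+0 = 0
  1+1 = 0 carry 1
  1+0+1 = 0 carry 1
  0+1+1 = 0 carry 1
  0+1+1 = 0 carry 1
  0+0+1 = 1
  1+0 = 1
  0+0 = 0
  0+0 = 0
  1+1 = 0 carry 1
  1+0+1 = 0 carry 1
  0+1+1 = 0 carry 1
  1+1+1 = 1 carry 1
  0+1+1 = 0 carry 1
  0+1+1 = 0 carry 1
  0+0+1 = 1
  0+0 = 0
  1+0 = 1
  1+0 = 1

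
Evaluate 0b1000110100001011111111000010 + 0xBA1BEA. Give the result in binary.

0b1001100010101101101110101100

0xBA1BEA = 0b101110100001101111101010 in binary.
Add column by column in base 2, right to left:
  0+0 = 0
  1+1 = 0 carry 1
  0+0+1 = 1
  0+1 = 1
  0+0 = 0
  0+1 = 1
  1+1 = 0 carry 1
  1+1+1 = 1 carry 1
  1+1+1 = 1 carry 1
  1+1+1 = 1 carry 1
  1+0+1 = 0 carry 1
  1+1+1 = 1 carry 1
  1+1+1 = 1 carry 1
  1+0+1 = 0 carry 1
  0+0+1 = 1
  1+0 = 1
  0+0 = 0
  0+1 = 1
  0+0 = 0
  0+1 = 1
  1+1 = 0 carry 1
  0+1+1 = 0 carry 1
  1+0+1 = 0 carry 1
  1+1+1 = 1 carry 1
  0+0+1 = 1
  0+0 = 0
  0+0 = 0
  1+0 = 1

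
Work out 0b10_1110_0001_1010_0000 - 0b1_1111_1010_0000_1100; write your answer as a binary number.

Subtract column by column in base 2:
  0-0 → 0
  0-0 → 0
  0-1 → 1 (borrow)
  0-1-1 → 0 (borrow)
  0-0-1 → 1 (borrow)
  1-0-1 → 0
  0-0 → 0
  1-0 → 1
  1-0 → 1
  0-1 → 1 (borrow)
  0-0-1 → 1 (borrow)
  0-1-1 → 0 (borrow)
  0-1-1 → 0 (borrow)
  1-1-1 → 1 (borrow)
  1-1-1 → 1 (borrow)
  1-1-1 → 1 (borrow)
  0-1-1 → 0 (borrow)
  1-0-1 → 0

0b1110011110010100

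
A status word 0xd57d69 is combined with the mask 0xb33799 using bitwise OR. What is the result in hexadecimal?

0xf77ff9

OR each hex digit independently (no carries):
  d|b=f, 5|3=7, 7|3=7, d|7=f, 6|9=f, 9|9=9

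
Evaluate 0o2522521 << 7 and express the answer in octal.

7 bits is not a whole number of base-8 digits; in binary: 10101010010101010001 << 7 = 101010100101010100010000000.

0o524524200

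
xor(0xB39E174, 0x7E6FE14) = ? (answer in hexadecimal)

0xCDF1F60

XOR each hex digit independently (no carries):
  B^7=C, 3^E=D, 9^6=F, E^F=1, 1^E=F, 7^1=6, 4^4=0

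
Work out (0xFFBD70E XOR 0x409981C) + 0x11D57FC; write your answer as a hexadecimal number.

First 0xFFBD70E XOR 0x409981C = 0xBF24F12.
Add column by column in base 16, right to left:
  2+C = E
  1+F = 0 carry 1
  F+7+1 = 7 carry 1
  4+5+1 = A
  2+D = F
  F+1 = 0 carry 1
  B+1+1 = D

0xD0FA70E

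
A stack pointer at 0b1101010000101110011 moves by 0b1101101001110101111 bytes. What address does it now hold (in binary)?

0b11010111010100100010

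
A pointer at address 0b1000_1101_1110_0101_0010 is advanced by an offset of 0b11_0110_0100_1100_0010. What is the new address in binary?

Add column by column in base 2, right to left:
  0+0 = 0
  1+1 = 0 carry 1
  0+0+1 = 1
  0+0 = 0
  1+0 = 1
  0+0 = 0
  1+1 = 0 carry 1
  0+1+1 = 0 carry 1
  0+0+1 = 1
  1+0 = 1
  1+1 = 0 carry 1
  1+0+1 = 0 carry 1
  1+0+1 = 0 carry 1
  0+1+1 = 0 carry 1
  1+1+1 = 1 carry 1
  1+0+1 = 0 carry 1
  0+1+1 = 0 carry 1
  0+1+1 = 0 carry 1
  0+0+1 = 1
  1+0 = 1

0b11000100001100010100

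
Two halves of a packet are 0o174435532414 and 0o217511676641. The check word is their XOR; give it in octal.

0o363124344255

XOR each oct digit independently (no carries):
  1^2=3, 7^1=6, 4^7=3, 4^5=1, 3^1=2, 5^1=4, 5^6=3, 3^7=4, 2^6=4, 4^6=2, 1^4=5, 4^1=5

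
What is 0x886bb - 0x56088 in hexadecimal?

Subtract column by column in base 16:
  b-8 → 3
  b-8 → 3
  6-0 → 6
  8-6 → 2
  8-5 → 3

0x32633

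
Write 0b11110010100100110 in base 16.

Group the bits into nibbles: 0001 1110 0101 0010 0110 → 1E526.

0x1E526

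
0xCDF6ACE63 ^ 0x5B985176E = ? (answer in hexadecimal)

XOR each hex digit independently (no carries):
  C^5=9, D^B=6, F^9=6, 6^8=E, A^5=F, C^1=D, E^7=9, 6^6=0, 3^E=D

0x966EFD90D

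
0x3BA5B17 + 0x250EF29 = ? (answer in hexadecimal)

0x60B4A40

Add column by column in base 16, right to left:
  7+9 = 0 carry 1
  1+2+1 = 4
  B+F = A carry 1
  5+E+1 = 4 carry 1
  A+0+1 = B
  B+5 = 0 carry 1
  3+2+1 = 6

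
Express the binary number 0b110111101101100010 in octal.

0o675542

Group the bits in threes: 110 111 101 101 100 010 → 675542.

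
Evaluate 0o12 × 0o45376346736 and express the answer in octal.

Multiply each base-8 digit by 10, carrying:
  6×10 = 60 → write 4 carry 7
  3×10+7 = 37 → write 5 carry 4
  7×10+4 = 74 → write 2 carry 9
  6×10+9 = 69 → write 5 carry 8
  4×10+8 = 48 → write 0 carry 6
  3×10+6 = 36 → write 4 carry 4
  6×10+4 = 64 → write 0 carry 8
  7×10+8 = 78 → write 6 carry 9
  3×10+9 = 39 → write 7 carry 4
  5×10+4 = 54 → write 6 carry 6
  4×10+6 = 46 → write 6 carry 5
  remaining carry: 5

0o566760405254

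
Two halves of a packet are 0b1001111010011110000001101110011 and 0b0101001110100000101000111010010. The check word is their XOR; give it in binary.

0b1100110100111110101001010100001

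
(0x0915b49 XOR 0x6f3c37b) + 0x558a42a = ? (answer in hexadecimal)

First 0x0915b49 XOR 0x6f3c37b = 0x6629832.
Add column by column in base 16, right to left:
  2+a = c
  3+2 = 5
  8+4 = c
  9+a = 3 carry 1
  2+8+1 = b
  6+5 = b
  6+5 = b

0xbbb3c5c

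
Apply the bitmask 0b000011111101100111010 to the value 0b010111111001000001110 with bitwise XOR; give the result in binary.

0b010100000100100110100

XOR bit by bit (1 where the bits differ):
  010111111001000001110
^ 000011111101100111010
= 010100000100100110100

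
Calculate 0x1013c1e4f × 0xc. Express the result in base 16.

0xc0ed16bb4

Multiply each base-16 digit by 12, carrying:
  f×12 = 180 → write 4 carry 11
  4×12+11 = 59 → write b carry 3
  e×12+3 = 171 → write b carry 10
  1×12+10 = 22 → write 6 carry 1
  c×12+1 = 145 → write 1 carry 9
  3×12+9 = 45 → write d carry 2
  1×12+2 = 14 → write e
  0×12 = 0 → write 0
  1×12 = 12 → write c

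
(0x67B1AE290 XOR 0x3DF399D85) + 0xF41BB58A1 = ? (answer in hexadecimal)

First 0x67B1AE290 XOR 0x3DF399D85 = 0x5A4237F15.
Add column by column in base 16, right to left:
  5+1 = 6
  1+A = B
  F+8 = 7 carry 1
  7+5+1 = D
  3+B = E
  2+B = D
  4+1 = 5
  A+4 = E
  5+F = 4 carry 1
  final carry 1

0x14E5DED7B6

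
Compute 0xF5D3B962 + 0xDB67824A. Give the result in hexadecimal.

Add column by column in base 16, right to left:
  2+A = C
  6+4 = A
  9+2 = B
  B+8 = 3 carry 1
  3+7+1 = B
  D+6 = 3 carry 1
  5+B+1 = 1 carry 1
  F+D+1 = D carry 1
  final carry 1

0x1D13B3BAC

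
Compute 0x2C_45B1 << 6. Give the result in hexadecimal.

6 bits is not a whole number of base-16 digits; in binary: 1011000100010110110001 << 6 = 1011000100010110110001000000.

0xB116C40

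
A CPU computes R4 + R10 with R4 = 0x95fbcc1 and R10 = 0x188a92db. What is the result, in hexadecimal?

Add column by column in base 16, right to left:
  1+b = c
  c+d = 9 carry 1
  c+2+1 = f
  b+9 = 4 carry 1
  f+a+1 = a carry 1
  5+8+1 = e
  9+8 = 1 carry 1
  0+1+1 = 2

0x21ea4f9c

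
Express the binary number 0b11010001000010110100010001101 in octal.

Group the bits in threes: 011 010 001 000 010 110 100 010 001 101 → 3210264215.

0o3210264215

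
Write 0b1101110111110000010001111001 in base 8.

Group the bits in threes: 001 101 110 111 110 000 010 001 111 001 → 1567602171.

0o1567602171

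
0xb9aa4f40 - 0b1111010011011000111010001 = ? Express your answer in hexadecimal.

0b1111010011011000111010001 = 0x1e9b1d1 in hexadecimal.
Subtract column by column in base 16:
  0-1 → f (borrow)
  4-d-1 → 6 (borrow)
  f-1-1 → d
  4-b → 9 (borrow)
  a-9-1 → 0
  a-e → c (borrow)
  9-1-1 → 7
  b-0 → b

0xb7c09d6f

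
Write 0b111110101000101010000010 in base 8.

Group the bits in threes: 111 110 101 000 101 010 000 010 → 76505202.

0o76505202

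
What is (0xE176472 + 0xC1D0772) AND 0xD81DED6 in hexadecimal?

0x8004AC4

Add column by column in base 16, right to left:
  2+2 = 4
  7+7 = E
  4+7 = B
  6+0 = 6
  7+D = 4 carry 1
  1+1+1 = 3
  E+C = A carry 1
  final carry 1
Sum = 0x1A346BE4; now AND with 0xD81DED6:
  1&0=0, A&D=8, 3&8=0, 4&1=0, 6&D=4, B&E=A, E&D=C, 4&6=4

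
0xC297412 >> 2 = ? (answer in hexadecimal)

0x30A5D04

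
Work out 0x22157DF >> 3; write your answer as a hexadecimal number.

3 bits is not a whole number of base-16 digits; in binary: 10001000010101011111011111 >> 3 = 10001000010101011111011.

0x442AFB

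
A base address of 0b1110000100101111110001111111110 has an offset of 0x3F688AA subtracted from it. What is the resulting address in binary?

0b1101100101000010101101101010100

0x3F688AA = 0b11111101101000100010101010 in binary.
Subtract column by column in base 2:
  0-0 → 0
  1-1 → 0
  1-0 → 1
  1-1 → 0
  1-0 → 1
  1-1 → 0
  1-0 → 1
  1-1 → 0
  1-0 → 1
  1-0 → 1
  0-0 → 0
  0-1 → 1 (borrow)
  0-0-1 → 1 (borrow)
  1-0-1 → 0
  1-0 → 1
  1-1 → 0
  1-0 → 1
  1-1 → 0
  1-1 → 0
  0-0 → 0
  1-1 → 0
  0-1 → 1 (borrow)
  0-1-1 → 0 (borrow)
  1-1-1 → 1 (borrow)
  0-1-1 → 0 (borrow)
  0-1-1 → 0 (borrow)
  0-0-1 → 1 (borrow)
  0-0-1 → 1 (borrow)
  1-0-1 → 0
  1-0 → 1
  1-0 → 1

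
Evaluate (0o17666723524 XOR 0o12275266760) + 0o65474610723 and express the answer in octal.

0o73110356167

First 0o17666723524 XOR 0o12275266760 = 0o05413545244.
Add column by column in base 8, right to left:
  4+3 = 7
  4+2 = 6
  2+7 = 1 carry 1
  5+0+1 = 6
  4+1 = 5
  5+6 = 3 carry 1
  3+4+1 = 0 carry 1
  1+7+1 = 1 carry 1
  4+4+1 = 1 carry 1
  5+5+1 = 3 carry 1
  0+6+1 = 7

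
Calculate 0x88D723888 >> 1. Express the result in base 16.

0x446B91C44

1 bits is not a whole number of base-16 digits; in binary: 100010001101011100100011100010001000 >> 1 = 10001000110101110010001110001000100.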